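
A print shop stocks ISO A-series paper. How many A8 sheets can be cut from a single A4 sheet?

Each ISO step halves the sheet: 1 × A4 → 2 × A5 → 4 × A6 → 8 × A7 → …
From A4 to A8 is 4 halving steps: 2^4 = 16.

16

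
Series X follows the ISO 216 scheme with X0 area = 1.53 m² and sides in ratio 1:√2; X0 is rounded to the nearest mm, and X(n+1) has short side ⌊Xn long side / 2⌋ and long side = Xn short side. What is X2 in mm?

520 × 735 mm

Let X0's short side be w mm. w · w√2 = 1.53 m² = 1,530,000 mm², so w ≈ 1040.1 mm and w√2 ≈ 1471.0 mm → X0 = 1040 × 1471 mm.
X1: ⌊1471/2⌋ × 1040 = 735 × 1040 mm
X2: ⌊1040/2⌋ × 735 = 520 × 735 mm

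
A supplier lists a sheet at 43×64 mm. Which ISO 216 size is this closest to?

Aspect ratio 64/43 ≈ 1.488 (ISO target is √2 ≈ 1.414).
In the B-series (B0 = 1000 × 1414 mm): B9 = 44 × 62 mm.
Off by 3 mm total — nearest standard size.

B9 (44 × 62 mm)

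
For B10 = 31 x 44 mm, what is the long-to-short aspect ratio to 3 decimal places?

44 / 31 = 1.419
ISO 216 targets √2 ≈ 1.414; the +0.005 deviation is from mm rounding.

1.419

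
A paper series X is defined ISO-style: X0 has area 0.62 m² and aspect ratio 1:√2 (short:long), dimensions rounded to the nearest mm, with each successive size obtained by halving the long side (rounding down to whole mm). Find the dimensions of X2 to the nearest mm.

331 × 468 mm

Let X0's short side be w mm. w · w√2 = 0.62 m² = 620,000 mm², so w ≈ 662.1 mm and w√2 ≈ 936.4 mm → X0 = 662 × 936 mm.
X1: ⌊936/2⌋ × 662 = 468 × 662 mm
X2: ⌊662/2⌋ × 468 = 331 × 468 mm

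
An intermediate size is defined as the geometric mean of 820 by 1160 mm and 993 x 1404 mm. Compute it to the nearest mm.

Short side: √(820 · 993) = √814260 ≈ 902.4 → 902 mm
Long side: √(1160 · 1404) = √1628640 ≈ 1276.2 → 1276 mm

902 × 1276 mm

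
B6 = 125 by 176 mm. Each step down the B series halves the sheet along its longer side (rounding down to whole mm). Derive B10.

31 × 44 mm

B7: ⌊176/2⌋ × 125 = 88 × 125 mm
B8: ⌊125/2⌋ × 88 = 62 × 88 mm
B9: ⌊88/2⌋ × 62 = 44 × 62 mm
B10: ⌊62/2⌋ × 44 = 31 × 44 mm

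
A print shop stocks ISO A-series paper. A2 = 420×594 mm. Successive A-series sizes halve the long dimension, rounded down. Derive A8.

A3: ⌊594/2⌋ × 420 = 297 × 420 mm
A4: ⌊420/2⌋ × 297 = 210 × 297 mm
A5: ⌊297/2⌋ × 210 = 148 × 210 mm
A6: ⌊210/2⌋ × 148 = 105 × 148 mm
A7: ⌊148/2⌋ × 105 = 74 × 105 mm
A8: ⌊105/2⌋ × 74 = 52 × 74 mm

52 × 74 mm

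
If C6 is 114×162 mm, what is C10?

28 × 40 mm

C7: ⌊162/2⌋ × 114 = 81 × 114 mm
C8: ⌊114/2⌋ × 81 = 57 × 81 mm
C9: ⌊81/2⌋ × 57 = 40 × 57 mm
C10: ⌊57/2⌋ × 40 = 28 × 40 mm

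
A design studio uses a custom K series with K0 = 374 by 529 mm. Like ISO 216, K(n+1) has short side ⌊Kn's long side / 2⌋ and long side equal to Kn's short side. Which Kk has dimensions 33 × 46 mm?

K0: 374 × 529 mm
K1: 264 × 374 mm
K2: 187 × 264 mm
K3: 132 × 187 mm
K4: 93 × 132 mm
K5: 66 × 93 mm
K6: 46 × 66 mm
K7: 33 × 46 mm
K8: 23 × 33 mm
→ matches K7.

K7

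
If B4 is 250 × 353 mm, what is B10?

B5: ⌊353/2⌋ × 250 = 176 × 250 mm
B6: ⌊250/2⌋ × 176 = 125 × 176 mm
B7: ⌊176/2⌋ × 125 = 88 × 125 mm
B8: ⌊125/2⌋ × 88 = 62 × 88 mm
B9: ⌊88/2⌋ × 62 = 44 × 62 mm
B10: ⌊62/2⌋ × 44 = 31 × 44 mm

31 × 44 mm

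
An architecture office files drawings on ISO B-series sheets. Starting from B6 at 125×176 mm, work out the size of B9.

B7: ⌊176/2⌋ × 125 = 88 × 125 mm
B8: ⌊125/2⌋ × 88 = 62 × 88 mm
B9: ⌊88/2⌋ × 62 = 44 × 62 mm

44 × 62 mm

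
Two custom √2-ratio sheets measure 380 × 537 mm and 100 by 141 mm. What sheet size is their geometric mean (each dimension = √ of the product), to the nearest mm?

195 × 275 mm

Short side: √(380 · 100) = √38000 ≈ 194.9 → 195 mm
Long side: √(537 · 141) = √75717 ≈ 275.2 → 275 mm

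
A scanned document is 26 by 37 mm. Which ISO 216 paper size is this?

Aspect ratio 37/26 ≈ 1.423 — close to the ISO √2 ≈ 1.414.
In the A-series (A0 area = 1 m²): A10 = 26 × 37 mm.

A10 (26 × 37 mm)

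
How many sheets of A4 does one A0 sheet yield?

16

Each ISO step halves the sheet: 1 × A0 → 2 × A1 → 4 × A2 → 8 × A3 → …
From A0 to A4 is 4 halving steps: 2^4 = 16.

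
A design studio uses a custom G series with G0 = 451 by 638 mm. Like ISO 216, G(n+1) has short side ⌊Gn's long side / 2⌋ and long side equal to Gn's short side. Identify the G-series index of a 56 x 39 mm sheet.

G7

G0: 451 × 638 mm
G1: 319 × 451 mm
G2: 225 × 319 mm
G3: 159 × 225 mm
G4: 112 × 159 mm
G5: 79 × 112 mm
G6: 56 × 79 mm
G7: 39 × 56 mm
G8: 28 × 39 mm
→ matches G7.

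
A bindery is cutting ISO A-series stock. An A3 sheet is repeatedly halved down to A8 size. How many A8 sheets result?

Each ISO step halves the sheet: 1 × A3 → 2 × A4 → 4 × A5 → 8 × A6 → …
From A3 to A8 is 5 halving steps: 2^5 = 32.

32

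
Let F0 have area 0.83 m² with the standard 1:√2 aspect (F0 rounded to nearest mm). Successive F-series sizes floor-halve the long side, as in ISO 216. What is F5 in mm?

135 × 191 mm

Let F0's short side be w mm. w · w√2 = 0.83 m² = 830,000 mm², so w ≈ 766.1 mm and w√2 ≈ 1083.4 mm → F0 = 766 × 1083 mm.
F1: ⌊1083/2⌋ × 766 = 541 × 766 mm
F2: ⌊766/2⌋ × 541 = 383 × 541 mm
F3: ⌊541/2⌋ × 383 = 270 × 383 mm
F4: ⌊383/2⌋ × 270 = 191 × 270 mm
F5: ⌊270/2⌋ × 191 = 135 × 191 mm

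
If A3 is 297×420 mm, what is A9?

37 × 52 mm

A4: ⌊420/2⌋ × 297 = 210 × 297 mm
A5: ⌊297/2⌋ × 210 = 148 × 210 mm
A6: ⌊210/2⌋ × 148 = 105 × 148 mm
A7: ⌊148/2⌋ × 105 = 74 × 105 mm
A8: ⌊105/2⌋ × 74 = 52 × 74 mm
A9: ⌊74/2⌋ × 52 = 37 × 52 mm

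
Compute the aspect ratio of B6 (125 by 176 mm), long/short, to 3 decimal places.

1.408

176 / 125 = 1.408
ISO 216 targets √2 ≈ 1.414; the -0.006 deviation is from mm rounding.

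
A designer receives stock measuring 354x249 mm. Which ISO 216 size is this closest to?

Aspect ratio 354/249 ≈ 1.422 — close to the ISO √2 ≈ 1.414.
In the B-series (B0 = 1000 × 1414 mm): B4 = 250 × 353 mm.
Off by 2 mm total — nearest standard size.

B4 (250 × 353 mm)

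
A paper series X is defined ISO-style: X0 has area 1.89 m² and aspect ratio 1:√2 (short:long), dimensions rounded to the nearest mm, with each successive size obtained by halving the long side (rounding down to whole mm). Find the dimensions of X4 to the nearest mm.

Let X0's short side be w mm. w · w√2 = 1.89 m² = 1,890,000 mm², so w ≈ 1156.0 mm and w√2 ≈ 1634.9 mm → X0 = 1156 × 1635 mm.
X1: ⌊1635/2⌋ × 1156 = 817 × 1156 mm
X2: ⌊1156/2⌋ × 817 = 578 × 817 mm
X3: ⌊817/2⌋ × 578 = 408 × 578 mm
X4: ⌊578/2⌋ × 408 = 289 × 408 mm

289 × 408 mm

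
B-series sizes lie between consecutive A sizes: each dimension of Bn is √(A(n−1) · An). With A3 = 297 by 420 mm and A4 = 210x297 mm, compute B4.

Short side: √(297 · 210) = √62370 ≈ 249.7 → 250 mm
Long side: √(420 · 297) = √124740 ≈ 353.2 → 353 mm

250 × 353 mm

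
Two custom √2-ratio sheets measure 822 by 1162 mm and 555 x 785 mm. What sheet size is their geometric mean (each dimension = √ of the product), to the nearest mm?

Short side: √(822 · 555) = √456210 ≈ 675.4 → 675 mm
Long side: √(1162 · 785) = √912170 ≈ 955.1 → 955 mm

675 × 955 mm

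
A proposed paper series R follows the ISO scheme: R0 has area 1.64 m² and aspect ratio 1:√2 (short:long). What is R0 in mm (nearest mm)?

Let the short side be w mm. Then w · w√2 = 1.64 m² = 1,640,000 mm².
w² = 1,640,000/√2, so w ≈ 1076.9 mm; long side = w√2 ≈ 1522.9 mm.

1077 × 1523 mm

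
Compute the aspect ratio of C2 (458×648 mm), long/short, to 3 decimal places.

648 / 458 = 1.415
Matches √2 ≈ 1.414 — the ISO 216 defining ratio.

1.415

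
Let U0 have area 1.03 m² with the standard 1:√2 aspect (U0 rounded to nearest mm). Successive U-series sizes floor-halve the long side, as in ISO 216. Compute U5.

Let U0's short side be w mm. w · w√2 = 1.03 m² = 1,030,000 mm², so w ≈ 853.4 mm and w√2 ≈ 1206.9 mm → U0 = 853 × 1207 mm.
U1: ⌊1207/2⌋ × 853 = 603 × 853 mm
U2: ⌊853/2⌋ × 603 = 426 × 603 mm
U3: ⌊603/2⌋ × 426 = 301 × 426 mm
U4: ⌊426/2⌋ × 301 = 213 × 301 mm
U5: ⌊301/2⌋ × 213 = 150 × 213 mm

150 × 213 mm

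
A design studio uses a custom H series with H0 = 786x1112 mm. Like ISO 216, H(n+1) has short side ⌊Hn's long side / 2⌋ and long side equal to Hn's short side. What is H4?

196 × 278 mm

H1: ⌊1112/2⌋ × 786 = 556 × 786 mm
H2: ⌊786/2⌋ × 556 = 393 × 556 mm
H3: ⌊556/2⌋ × 393 = 278 × 393 mm
H4: ⌊393/2⌋ × 278 = 196 × 278 mm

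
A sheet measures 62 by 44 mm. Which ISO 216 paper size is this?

Aspect ratio 62/44 ≈ 1.409 — close to the ISO √2 ≈ 1.414.
In the B-series (B0 = 1000 × 1414 mm): B9 = 44 × 62 mm.

B9 (44 × 62 mm)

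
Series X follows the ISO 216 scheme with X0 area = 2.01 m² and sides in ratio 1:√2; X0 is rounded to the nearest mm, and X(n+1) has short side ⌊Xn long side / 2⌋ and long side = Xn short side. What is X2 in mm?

Let X0's short side be w mm. w · w√2 = 2.01 m² = 2,010,000 mm², so w ≈ 1192.2 mm and w√2 ≈ 1686.0 mm → X0 = 1192 × 1686 mm.
X1: ⌊1686/2⌋ × 1192 = 843 × 1192 mm
X2: ⌊1192/2⌋ × 843 = 596 × 843 mm

596 × 843 mm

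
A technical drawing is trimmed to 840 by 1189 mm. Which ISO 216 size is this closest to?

Aspect ratio 1189/840 ≈ 1.415 — close to the ISO √2 ≈ 1.414.
In the A-series (A0 area = 1 m²): A0 = 841 × 1189 mm.
Off by 1 mm total — nearest standard size.

A0 (841 × 1189 mm)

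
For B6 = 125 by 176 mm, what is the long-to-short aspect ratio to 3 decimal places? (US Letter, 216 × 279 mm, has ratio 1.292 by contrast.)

176 / 125 = 1.408
ISO 216 targets √2 ≈ 1.414; the -0.006 deviation is from mm rounding.

1.408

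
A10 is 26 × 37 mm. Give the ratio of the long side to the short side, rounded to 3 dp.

37 / 26 = 1.423
ISO 216 targets √2 ≈ 1.414; the +0.009 deviation is from mm rounding.

1.423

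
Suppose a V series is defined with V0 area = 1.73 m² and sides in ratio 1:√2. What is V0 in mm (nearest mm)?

1106 × 1564 mm

Let the short side be w mm. Then w · w√2 = 1.73 m² = 1,730,000 mm².
w² = 1,730,000/√2, so w ≈ 1106.0 mm; long side = w√2 ≈ 1564.2 mm.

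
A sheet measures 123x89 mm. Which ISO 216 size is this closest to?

Aspect ratio 123/89 ≈ 1.382 (ISO target is √2 ≈ 1.414).
In the B-series (B0 = 1000 × 1414 mm): B7 = 88 × 125 mm.
Off by 3 mm total — nearest standard size.

B7 (88 × 125 mm)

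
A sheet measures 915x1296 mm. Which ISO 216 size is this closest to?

Aspect ratio 1296/915 ≈ 1.416 — close to the ISO √2 ≈ 1.414.
In the C-series (envelope sizes, between A and B): C0 = 917 × 1297 mm.
Off by 3 mm total — nearest standard size.

C0 (917 × 1297 mm)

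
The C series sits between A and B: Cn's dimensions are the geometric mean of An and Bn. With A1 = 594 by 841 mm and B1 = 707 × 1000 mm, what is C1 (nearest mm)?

648 × 917 mm

Short side: √(594 · 707) = √419958 ≈ 648.0 → 648 mm
Long side: √(841 · 1000) = √841000 ≈ 917.1 → 917 mm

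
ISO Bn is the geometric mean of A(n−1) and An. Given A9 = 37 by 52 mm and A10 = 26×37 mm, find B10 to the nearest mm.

31 × 44 mm

Short side: √(37 · 26) = √962 ≈ 31.0 → 31 mm
Long side: √(52 · 37) = √1924 ≈ 43.9 → 44 mm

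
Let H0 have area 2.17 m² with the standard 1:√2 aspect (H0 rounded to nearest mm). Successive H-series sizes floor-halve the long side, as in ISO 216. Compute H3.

Let H0's short side be w mm. w · w√2 = 2.17 m² = 2,170,000 mm², so w ≈ 1238.7 mm and w√2 ≈ 1751.8 mm → H0 = 1239 × 1752 mm.
H1: ⌊1752/2⌋ × 1239 = 876 × 1239 mm
H2: ⌊1239/2⌋ × 876 = 619 × 876 mm
H3: ⌊876/2⌋ × 619 = 438 × 619 mm

438 × 619 mm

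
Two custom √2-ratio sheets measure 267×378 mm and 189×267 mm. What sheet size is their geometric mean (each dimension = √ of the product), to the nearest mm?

225 × 318 mm

Short side: √(267 · 189) = √50463 ≈ 224.6 → 225 mm
Long side: √(378 · 267) = √100926 ≈ 317.7 → 318 mm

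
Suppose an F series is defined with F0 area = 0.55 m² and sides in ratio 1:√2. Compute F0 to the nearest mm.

624 × 882 mm

Let the short side be w mm. Then w · w√2 = 0.55 m² = 550,000 mm².
w² = 550,000/√2, so w ≈ 623.6 mm; long side = w√2 ≈ 881.9 mm.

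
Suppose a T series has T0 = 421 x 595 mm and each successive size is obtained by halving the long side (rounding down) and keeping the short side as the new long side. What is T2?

210 × 297 mm

T1: ⌊595/2⌋ × 421 = 297 × 421 mm
T2: ⌊421/2⌋ × 297 = 210 × 297 mm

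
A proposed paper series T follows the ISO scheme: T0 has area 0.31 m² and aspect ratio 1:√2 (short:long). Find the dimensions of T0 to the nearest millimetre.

Let the short side be w mm. Then w · w√2 = 0.31 m² = 310,000 mm².
w² = 310,000/√2, so w ≈ 468.2 mm; long side = w√2 ≈ 662.1 mm.

468 × 662 mm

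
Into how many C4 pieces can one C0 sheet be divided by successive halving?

16

C0 = 917 × 1297 mm; C4 = 229 × 324 mm.
Each halving step doubles the count; 4 steps from C0 to C4.
2^4 = 16.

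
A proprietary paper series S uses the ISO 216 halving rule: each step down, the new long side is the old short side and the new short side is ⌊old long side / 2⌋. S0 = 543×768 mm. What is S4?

135 × 192 mm

S1: ⌊768/2⌋ × 543 = 384 × 543 mm
S2: ⌊543/2⌋ × 384 = 271 × 384 mm
S3: ⌊384/2⌋ × 271 = 192 × 271 mm
S4: ⌊271/2⌋ × 192 = 135 × 192 mm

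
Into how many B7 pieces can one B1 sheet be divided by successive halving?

64

B1 = 707 × 1000 mm; B7 = 88 × 125 mm.
Each halving step doubles the count; 6 steps from B1 to B7.
2^6 = 64.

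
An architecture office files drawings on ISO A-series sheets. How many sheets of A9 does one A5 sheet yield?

Each ISO step halves the sheet: 1 × A5 → 2 × A6 → 4 × A7 → 8 × A8 → …
From A5 to A9 is 4 halving steps: 2^4 = 16.

16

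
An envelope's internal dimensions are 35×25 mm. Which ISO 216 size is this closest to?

A10 (26 × 37 mm)

Aspect ratio 35/25 ≈ 1.400 — close to the ISO √2 ≈ 1.414.
In the A-series (A0 area = 1 m²): A10 = 26 × 37 mm.
Off by 3 mm total — nearest standard size.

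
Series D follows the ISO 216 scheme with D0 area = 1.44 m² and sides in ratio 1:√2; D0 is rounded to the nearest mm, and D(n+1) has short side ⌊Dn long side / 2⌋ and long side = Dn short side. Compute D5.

Let D0's short side be w mm. w · w√2 = 1.44 m² = 1,440,000 mm², so w ≈ 1009.1 mm and w√2 ≈ 1427.0 mm → D0 = 1009 × 1427 mm.
D1: ⌊1427/2⌋ × 1009 = 713 × 1009 mm
D2: ⌊1009/2⌋ × 713 = 504 × 713 mm
D3: ⌊713/2⌋ × 504 = 356 × 504 mm
D4: ⌊504/2⌋ × 356 = 252 × 356 mm
D5: ⌊356/2⌋ × 252 = 178 × 252 mm

178 × 252 mm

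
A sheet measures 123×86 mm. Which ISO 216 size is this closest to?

Aspect ratio 123/86 ≈ 1.430 (ISO target is √2 ≈ 1.414).
In the B-series (B0 = 1000 × 1414 mm): B7 = 88 × 125 mm.
Off by 4 mm total — nearest standard size.

B7 (88 × 125 mm)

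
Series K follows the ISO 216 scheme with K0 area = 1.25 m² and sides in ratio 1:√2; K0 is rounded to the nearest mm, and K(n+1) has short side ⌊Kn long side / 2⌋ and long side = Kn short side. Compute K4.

235 × 332 mm

Let K0's short side be w mm. w · w√2 = 1.25 m² = 1,250,000 mm², so w ≈ 940.2 mm and w√2 ≈ 1329.6 mm → K0 = 940 × 1330 mm.
K1: ⌊1330/2⌋ × 940 = 665 × 940 mm
K2: ⌊940/2⌋ × 665 = 470 × 665 mm
K3: ⌊665/2⌋ × 470 = 332 × 470 mm
K4: ⌊470/2⌋ × 332 = 235 × 332 mm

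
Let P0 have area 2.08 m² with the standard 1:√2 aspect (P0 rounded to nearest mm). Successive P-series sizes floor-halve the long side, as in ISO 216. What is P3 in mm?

428 × 606 mm

Let P0's short side be w mm. w · w√2 = 2.08 m² = 2,080,000 mm², so w ≈ 1212.8 mm and w√2 ≈ 1715.1 mm → P0 = 1213 × 1715 mm.
P1: ⌊1715/2⌋ × 1213 = 857 × 1213 mm
P2: ⌊1213/2⌋ × 857 = 606 × 857 mm
P3: ⌊857/2⌋ × 606 = 428 × 606 mm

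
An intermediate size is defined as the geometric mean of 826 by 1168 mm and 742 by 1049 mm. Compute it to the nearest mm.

783 × 1107 mm

Short side: √(826 · 742) = √612892 ≈ 782.9 → 783 mm
Long side: √(1168 · 1049) = √1225232 ≈ 1106.9 → 1107 mm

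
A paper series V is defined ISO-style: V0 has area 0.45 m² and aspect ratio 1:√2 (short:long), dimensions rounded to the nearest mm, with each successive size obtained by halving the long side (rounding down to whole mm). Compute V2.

282 × 399 mm

Let V0's short side be w mm. w · w√2 = 0.45 m² = 450,000 mm², so w ≈ 564.1 mm and w√2 ≈ 797.7 mm → V0 = 564 × 798 mm.
V1: ⌊798/2⌋ × 564 = 399 × 564 mm
V2: ⌊564/2⌋ × 399 = 282 × 399 mm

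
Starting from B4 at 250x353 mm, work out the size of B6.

B5: ⌊353/2⌋ × 250 = 176 × 250 mm
B6: ⌊250/2⌋ × 176 = 125 × 176 mm

125 × 176 mm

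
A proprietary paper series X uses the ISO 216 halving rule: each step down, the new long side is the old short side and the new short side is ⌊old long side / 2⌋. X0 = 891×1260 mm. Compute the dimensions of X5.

157 × 222 mm

X1: ⌊1260/2⌋ × 891 = 630 × 891 mm
X2: ⌊891/2⌋ × 630 = 445 × 630 mm
X3: ⌊630/2⌋ × 445 = 315 × 445 mm
X4: ⌊445/2⌋ × 315 = 222 × 315 mm
X5: ⌊315/2⌋ × 222 = 157 × 222 mm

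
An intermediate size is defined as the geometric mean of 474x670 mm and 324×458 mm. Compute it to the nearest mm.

Short side: √(474 · 324) = √153576 ≈ 391.9 → 392 mm
Long side: √(670 · 458) = √306860 ≈ 553.9 → 554 mm

392 × 554 mm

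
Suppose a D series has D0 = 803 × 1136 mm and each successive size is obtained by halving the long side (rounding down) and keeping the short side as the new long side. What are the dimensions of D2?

D1: ⌊1136/2⌋ × 803 = 568 × 803 mm
D2: ⌊803/2⌋ × 568 = 401 × 568 mm

401 × 568 mm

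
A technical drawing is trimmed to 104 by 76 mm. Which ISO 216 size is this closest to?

A7 (74 × 105 mm)

Aspect ratio 104/76 ≈ 1.368 (ISO target is √2 ≈ 1.414).
In the A-series (A0 area = 1 m²): A7 = 74 × 105 mm.
Off by 3 mm total — nearest standard size.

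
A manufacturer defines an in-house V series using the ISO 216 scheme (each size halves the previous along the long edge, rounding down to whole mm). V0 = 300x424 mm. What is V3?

106 × 150 mm

V1: ⌊424/2⌋ × 300 = 212 × 300 mm
V2: ⌊300/2⌋ × 212 = 150 × 212 mm
V3: ⌊212/2⌋ × 150 = 106 × 150 mm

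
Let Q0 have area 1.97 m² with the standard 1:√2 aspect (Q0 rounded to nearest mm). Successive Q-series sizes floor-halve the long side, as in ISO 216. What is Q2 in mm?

590 × 834 mm

Let Q0's short side be w mm. w · w√2 = 1.97 m² = 1,970,000 mm², so w ≈ 1180.3 mm and w√2 ≈ 1669.1 mm → Q0 = 1180 × 1669 mm.
Q1: ⌊1669/2⌋ × 1180 = 834 × 1180 mm
Q2: ⌊1180/2⌋ × 834 = 590 × 834 mm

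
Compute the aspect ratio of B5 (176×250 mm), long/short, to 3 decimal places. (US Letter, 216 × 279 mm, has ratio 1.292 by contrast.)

250 / 176 = 1.420
ISO 216 targets √2 ≈ 1.414; the +0.006 deviation is from mm rounding.

1.420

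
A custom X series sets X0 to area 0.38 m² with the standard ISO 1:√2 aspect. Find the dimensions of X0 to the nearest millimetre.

Let the short side be w mm. Then w · w√2 = 0.38 m² = 380,000 mm².
w² = 380,000/√2, so w ≈ 518.4 mm; long side = w√2 ≈ 733.1 mm.

518 × 733 mm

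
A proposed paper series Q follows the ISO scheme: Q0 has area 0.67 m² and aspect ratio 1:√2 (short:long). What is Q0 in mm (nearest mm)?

Let the short side be w mm. Then w · w√2 = 0.67 m² = 670,000 mm².
w² = 670,000/√2, so w ≈ 688.3 mm; long side = w√2 ≈ 973.4 mm.

688 × 973 mm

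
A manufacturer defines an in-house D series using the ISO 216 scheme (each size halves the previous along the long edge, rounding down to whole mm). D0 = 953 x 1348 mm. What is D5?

D1: ⌊1348/2⌋ × 953 = 674 × 953 mm
D2: ⌊953/2⌋ × 674 = 476 × 674 mm
D3: ⌊674/2⌋ × 476 = 337 × 476 mm
D4: ⌊476/2⌋ × 337 = 238 × 337 mm
D5: ⌊337/2⌋ × 238 = 168 × 238 mm

168 × 238 mm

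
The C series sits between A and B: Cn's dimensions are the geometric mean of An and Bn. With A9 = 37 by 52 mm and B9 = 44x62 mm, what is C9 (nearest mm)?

40 × 57 mm

Short side: √(37 · 44) = √1628 ≈ 40.3 → 40 mm
Long side: √(52 · 62) = √3224 ≈ 56.8 → 57 mm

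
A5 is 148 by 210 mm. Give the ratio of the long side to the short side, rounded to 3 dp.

210 / 148 = 1.419
ISO 216 targets √2 ≈ 1.414; the +0.005 deviation is from mm rounding.

1.419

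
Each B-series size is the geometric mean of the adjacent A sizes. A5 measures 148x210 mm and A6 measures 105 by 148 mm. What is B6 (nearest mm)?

125 × 176 mm

Short side: √(148 · 105) = √15540 ≈ 124.7 → 125 mm
Long side: √(210 · 148) = √31080 ≈ 176.3 → 176 mm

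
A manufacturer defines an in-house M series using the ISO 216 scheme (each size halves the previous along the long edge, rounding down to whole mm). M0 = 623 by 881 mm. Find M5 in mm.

M1 = 440 × 623 mm (from M0 by 1 halving).
M2: ⌊623/2⌋ × 440 = 311 × 440 mm
M3: ⌊440/2⌋ × 311 = 220 × 311 mm
M4: ⌊311/2⌋ × 220 = 155 × 220 mm
M5: ⌊220/2⌋ × 155 = 110 × 155 mm

110 × 155 mm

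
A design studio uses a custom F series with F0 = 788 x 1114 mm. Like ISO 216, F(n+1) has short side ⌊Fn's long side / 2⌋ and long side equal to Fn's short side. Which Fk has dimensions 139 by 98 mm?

F6

F0: 788 × 1114 mm
F1: 557 × 788 mm
F2: 394 × 557 mm
F3: 278 × 394 mm
F4: 197 × 278 mm
F5: 139 × 197 mm
F6: 98 × 139 mm
F7: 69 × 98 mm
→ matches F6.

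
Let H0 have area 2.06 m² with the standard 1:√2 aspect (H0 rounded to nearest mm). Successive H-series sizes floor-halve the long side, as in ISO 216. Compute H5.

Let H0's short side be w mm. w · w√2 = 2.06 m² = 2,060,000 mm², so w ≈ 1206.9 mm and w√2 ≈ 1706.8 mm → H0 = 1207 × 1707 mm.
H1: ⌊1707/2⌋ × 1207 = 853 × 1207 mm
H2: ⌊1207/2⌋ × 853 = 603 × 853 mm
H3: ⌊853/2⌋ × 603 = 426 × 603 mm
H4: ⌊603/2⌋ × 426 = 301 × 426 mm
H5: ⌊426/2⌋ × 301 = 213 × 301 mm

213 × 301 mm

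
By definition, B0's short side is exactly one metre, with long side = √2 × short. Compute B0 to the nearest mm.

1000 × 1414 mm

Short side = 1000 mm; long side = 1000√2 ≈ 1414.2 mm.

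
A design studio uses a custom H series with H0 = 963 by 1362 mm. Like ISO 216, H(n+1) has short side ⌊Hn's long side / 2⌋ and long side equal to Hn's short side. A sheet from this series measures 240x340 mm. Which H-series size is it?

H0: 963 × 1362 mm
H1: 681 × 963 mm
H2: 481 × 681 mm
H3: 340 × 481 mm
H4: 240 × 340 mm
H5: 170 × 240 mm
→ matches H4.

H4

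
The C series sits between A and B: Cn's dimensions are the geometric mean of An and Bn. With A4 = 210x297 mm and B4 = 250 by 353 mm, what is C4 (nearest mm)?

Short side: √(210 · 250) = √52500 ≈ 229.1 → 229 mm
Long side: √(297 · 353) = √104841 ≈ 323.8 → 324 mm

229 × 324 mm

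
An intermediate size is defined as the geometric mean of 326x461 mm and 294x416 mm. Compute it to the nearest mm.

310 × 438 mm

Short side: √(326 · 294) = √95844 ≈ 309.6 → 310 mm
Long side: √(461 · 416) = √191776 ≈ 437.9 → 438 mm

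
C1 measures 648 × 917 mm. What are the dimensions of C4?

229 × 324 mm

C2: ⌊917/2⌋ × 648 = 458 × 648 mm
C3: ⌊648/2⌋ × 458 = 324 × 458 mm
C4: ⌊458/2⌋ × 324 = 229 × 324 mm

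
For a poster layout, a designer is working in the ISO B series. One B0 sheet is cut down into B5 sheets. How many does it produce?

32

Each ISO step halves the sheet: 1 × B0 → 2 × B1 → 4 × B2 → 8 × B3 → …
From B0 to B5 is 5 halving steps: 2^5 = 32.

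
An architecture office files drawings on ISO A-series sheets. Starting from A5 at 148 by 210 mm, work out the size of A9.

A6: ⌊210/2⌋ × 148 = 105 × 148 mm
A7: ⌊148/2⌋ × 105 = 74 × 105 mm
A8: ⌊105/2⌋ × 74 = 52 × 74 mm
A9: ⌊74/2⌋ × 52 = 37 × 52 mm

37 × 52 mm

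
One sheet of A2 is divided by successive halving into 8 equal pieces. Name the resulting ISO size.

8 = 2^3, so 3 halving steps.
A2 → A3 → … → A5 after 3 steps.

A5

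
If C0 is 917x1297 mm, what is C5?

162 × 229 mm

C1: ⌊1297/2⌋ × 917 = 648 × 917 mm
C2: ⌊917/2⌋ × 648 = 458 × 648 mm
C3: ⌊648/2⌋ × 458 = 324 × 458 mm
C4: ⌊458/2⌋ × 324 = 229 × 324 mm
C5: ⌊324/2⌋ × 229 = 162 × 229 mm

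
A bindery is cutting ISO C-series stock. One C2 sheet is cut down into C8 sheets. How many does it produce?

64

Each ISO step halves the sheet: 1 × C2 → 2 × C3 → 4 × C4 → 8 × C5 → …
From C2 to C8 is 6 halving steps: 2^6 = 64.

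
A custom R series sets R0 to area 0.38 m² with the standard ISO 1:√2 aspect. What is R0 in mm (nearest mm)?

518 × 733 mm

Let the short side be w mm. Then w · w√2 = 0.38 m² = 380,000 mm².
w² = 380,000/√2, so w ≈ 518.4 mm; long side = w√2 ≈ 733.1 mm.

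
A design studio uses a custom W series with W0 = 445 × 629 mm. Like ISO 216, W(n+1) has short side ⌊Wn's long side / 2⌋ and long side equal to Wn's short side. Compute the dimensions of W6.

W1 = 314 × 445 mm (from W0 by 1 halving).
W2: ⌊445/2⌋ × 314 = 222 × 314 mm
W3: ⌊314/2⌋ × 222 = 157 × 222 mm
W4: ⌊222/2⌋ × 157 = 111 × 157 mm
W5: ⌊157/2⌋ × 111 = 78 × 111 mm
W6: ⌊111/2⌋ × 78 = 55 × 78 mm

55 × 78 mm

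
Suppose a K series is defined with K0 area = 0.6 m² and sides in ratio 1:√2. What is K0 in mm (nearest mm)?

Let the short side be w mm. Then w · w√2 = 0.6 m² = 600,000 mm².
w² = 600,000/√2, so w ≈ 651.4 mm; long side = w√2 ≈ 921.2 mm.

651 × 921 mm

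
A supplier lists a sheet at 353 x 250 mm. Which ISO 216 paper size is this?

B4 (250 × 353 mm)

Aspect ratio 353/250 ≈ 1.412 — close to the ISO √2 ≈ 1.414.
In the B-series (B0 = 1000 × 1414 mm): B4 = 250 × 353 mm.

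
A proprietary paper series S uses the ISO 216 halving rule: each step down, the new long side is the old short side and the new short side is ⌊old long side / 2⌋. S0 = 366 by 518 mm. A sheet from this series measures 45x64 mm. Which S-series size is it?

S0: 366 × 518 mm
S1: 259 × 366 mm
S2: 183 × 259 mm
S3: 129 × 183 mm
S4: 91 × 129 mm
S5: 64 × 91 mm
S6: 45 × 64 mm
S7: 32 × 45 mm
→ matches S6.

S6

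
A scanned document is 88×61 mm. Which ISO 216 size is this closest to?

B8 (62 × 88 mm)

Aspect ratio 88/61 ≈ 1.443 (ISO target is √2 ≈ 1.414).
In the B-series (B0 = 1000 × 1414 mm): B8 = 62 × 88 mm.
Off by 1 mm total — nearest standard size.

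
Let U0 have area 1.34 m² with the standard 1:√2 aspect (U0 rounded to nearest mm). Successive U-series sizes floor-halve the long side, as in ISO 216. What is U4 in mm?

Let U0's short side be w mm. w · w√2 = 1.34 m² = 1,340,000 mm², so w ≈ 973.4 mm and w√2 ≈ 1376.6 mm → U0 = 973 × 1377 mm.
U1: ⌊1377/2⌋ × 973 = 688 × 973 mm
U2: ⌊973/2⌋ × 688 = 486 × 688 mm
U3: ⌊688/2⌋ × 486 = 344 × 486 mm
U4: ⌊486/2⌋ × 344 = 243 × 344 mm

243 × 344 mm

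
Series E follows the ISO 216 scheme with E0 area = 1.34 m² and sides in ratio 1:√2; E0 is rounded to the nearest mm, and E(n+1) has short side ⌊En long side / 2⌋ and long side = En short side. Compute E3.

Let E0's short side be w mm. w · w√2 = 1.34 m² = 1,340,000 mm², so w ≈ 973.4 mm and w√2 ≈ 1376.6 mm → E0 = 973 × 1377 mm.
E1: ⌊1377/2⌋ × 973 = 688 × 973 mm
E2: ⌊973/2⌋ × 688 = 486 × 688 mm
E3: ⌊688/2⌋ × 486 = 344 × 486 mm

344 × 486 mm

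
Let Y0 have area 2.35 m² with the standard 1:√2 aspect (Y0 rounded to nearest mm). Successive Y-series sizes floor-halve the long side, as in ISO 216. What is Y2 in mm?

644 × 911 mm

Let Y0's short side be w mm. w · w√2 = 2.35 m² = 2,350,000 mm², so w ≈ 1289.1 mm and w√2 ≈ 1823.0 mm → Y0 = 1289 × 1823 mm.
Y1: ⌊1823/2⌋ × 1289 = 911 × 1289 mm
Y2: ⌊1289/2⌋ × 911 = 644 × 911 mm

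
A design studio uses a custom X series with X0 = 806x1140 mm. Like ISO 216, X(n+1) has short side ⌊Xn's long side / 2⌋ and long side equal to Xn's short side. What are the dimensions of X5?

X1 = 570 × 806 mm (from X0 by 1 halving).
X2: ⌊806/2⌋ × 570 = 403 × 570 mm
X3: ⌊570/2⌋ × 403 = 285 × 403 mm
X4: ⌊403/2⌋ × 285 = 201 × 285 mm
X5: ⌊285/2⌋ × 201 = 142 × 201 mm

142 × 201 mm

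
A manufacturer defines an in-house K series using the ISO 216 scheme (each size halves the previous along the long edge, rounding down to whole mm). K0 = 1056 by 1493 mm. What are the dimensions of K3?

K1 = 746 × 1056 mm (from K0 by 1 halving).
K2: ⌊1056/2⌋ × 746 = 528 × 746 mm
K3: ⌊746/2⌋ × 528 = 373 × 528 mm

373 × 528 mm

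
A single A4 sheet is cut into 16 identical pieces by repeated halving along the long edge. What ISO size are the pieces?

A8

16 = 2^4, so 4 halving steps.
A4 → A5 → … → A8 after 4 steps.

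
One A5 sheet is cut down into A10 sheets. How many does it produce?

Each ISO step halves the sheet: 1 × A5 → 2 × A6 → 4 × A7 → 8 × A8 → …
From A5 to A10 is 5 halving steps: 2^5 = 32.

32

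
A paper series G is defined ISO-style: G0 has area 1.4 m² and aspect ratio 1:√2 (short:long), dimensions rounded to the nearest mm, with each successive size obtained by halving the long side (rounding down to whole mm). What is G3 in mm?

351 × 497 mm

Let G0's short side be w mm. w · w√2 = 1.4 m² = 1,400,000 mm², so w ≈ 995.0 mm and w√2 ≈ 1407.1 mm → G0 = 995 × 1407 mm.
G1: ⌊1407/2⌋ × 995 = 703 × 995 mm
G2: ⌊995/2⌋ × 703 = 497 × 703 mm
G3: ⌊703/2⌋ × 497 = 351 × 497 mm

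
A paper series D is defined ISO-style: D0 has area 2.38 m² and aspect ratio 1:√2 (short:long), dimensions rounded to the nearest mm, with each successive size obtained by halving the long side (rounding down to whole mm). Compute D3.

458 × 648 mm

Let D0's short side be w mm. w · w√2 = 2.38 m² = 2,380,000 mm², so w ≈ 1297.3 mm and w√2 ≈ 1834.6 mm → D0 = 1297 × 1835 mm.
D1: ⌊1835/2⌋ × 1297 = 917 × 1297 mm
D2: ⌊1297/2⌋ × 917 = 648 × 917 mm
D3: ⌊917/2⌋ × 648 = 458 × 648 mm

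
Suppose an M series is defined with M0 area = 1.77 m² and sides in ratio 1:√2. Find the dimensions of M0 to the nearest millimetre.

Let the short side be w mm. Then w · w√2 = 1.77 m² = 1,770,000 mm².
w² = 1,770,000/√2, so w ≈ 1118.7 mm; long side = w√2 ≈ 1582.1 mm.

1119 × 1582 mm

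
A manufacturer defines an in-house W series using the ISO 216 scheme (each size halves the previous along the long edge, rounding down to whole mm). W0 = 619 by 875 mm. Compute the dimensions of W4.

154 × 218 mm

W1: ⌊875/2⌋ × 619 = 437 × 619 mm
W2: ⌊619/2⌋ × 437 = 309 × 437 mm
W3: ⌊437/2⌋ × 309 = 218 × 309 mm
W4: ⌊309/2⌋ × 218 = 154 × 218 mm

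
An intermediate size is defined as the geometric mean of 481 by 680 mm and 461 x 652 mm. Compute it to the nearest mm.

471 × 666 mm

Short side: √(481 · 461) = √221741 ≈ 470.9 → 471 mm
Long side: √(680 · 652) = √443360 ≈ 665.9 → 666 mm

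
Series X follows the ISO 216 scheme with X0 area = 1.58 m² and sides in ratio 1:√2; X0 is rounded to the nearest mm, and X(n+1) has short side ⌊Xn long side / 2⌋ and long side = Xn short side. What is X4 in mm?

264 × 373 mm

Let X0's short side be w mm. w · w√2 = 1.58 m² = 1,580,000 mm², so w ≈ 1057.0 mm and w√2 ≈ 1494.8 mm → X0 = 1057 × 1495 mm.
X1: ⌊1495/2⌋ × 1057 = 747 × 1057 mm
X2: ⌊1057/2⌋ × 747 = 528 × 747 mm
X3: ⌊747/2⌋ × 528 = 373 × 528 mm
X4: ⌊528/2⌋ × 373 = 264 × 373 mm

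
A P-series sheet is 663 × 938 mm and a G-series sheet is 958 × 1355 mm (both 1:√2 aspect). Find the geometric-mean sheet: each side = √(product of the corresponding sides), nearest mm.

Short side: √(663 · 958) = √635154 ≈ 797.0 → 797 mm
Long side: √(938 · 1355) = √1270990 ≈ 1127.4 → 1127 mm

797 × 1127 mm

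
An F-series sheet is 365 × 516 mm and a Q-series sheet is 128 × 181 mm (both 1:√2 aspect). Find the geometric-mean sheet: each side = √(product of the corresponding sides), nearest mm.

216 × 306 mm

Short side: √(365 · 128) = √46720 ≈ 216.1 → 216 mm
Long side: √(516 · 181) = √93396 ≈ 305.6 → 306 mm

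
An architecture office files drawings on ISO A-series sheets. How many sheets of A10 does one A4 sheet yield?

64

A4 = 210 × 297 mm; A10 = 26 × 37 mm.
Each halving step doubles the count; 6 steps from A4 to A10.
2^6 = 64.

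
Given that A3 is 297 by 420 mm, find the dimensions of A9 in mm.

37 × 52 mm

A4: ⌊420/2⌋ × 297 = 210 × 297 mm
A5: ⌊297/2⌋ × 210 = 148 × 210 mm
A6: ⌊210/2⌋ × 148 = 105 × 148 mm
A7: ⌊148/2⌋ × 105 = 74 × 105 mm
A8: ⌊105/2⌋ × 74 = 52 × 74 mm
A9: ⌊74/2⌋ × 52 = 37 × 52 mm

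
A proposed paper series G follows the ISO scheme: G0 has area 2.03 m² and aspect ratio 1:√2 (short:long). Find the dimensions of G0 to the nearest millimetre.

1198 × 1694 mm

Let the short side be w mm. Then w · w√2 = 2.03 m² = 2,030,000 mm².
w² = 2,030,000/√2, so w ≈ 1198.1 mm; long side = w√2 ≈ 1694.4 mm.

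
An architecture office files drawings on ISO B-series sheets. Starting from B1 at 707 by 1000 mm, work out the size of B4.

250 × 353 mm

B2: ⌊1000/2⌋ × 707 = 500 × 707 mm
B3: ⌊707/2⌋ × 500 = 353 × 500 mm
B4: ⌊500/2⌋ × 353 = 250 × 353 mm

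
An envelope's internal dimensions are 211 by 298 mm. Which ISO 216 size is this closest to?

Aspect ratio 298/211 ≈ 1.412 — close to the ISO √2 ≈ 1.414.
In the A-series (A0 area = 1 m²): A4 = 210 × 297 mm.
Off by 2 mm total — nearest standard size.

A4 (210 × 297 mm)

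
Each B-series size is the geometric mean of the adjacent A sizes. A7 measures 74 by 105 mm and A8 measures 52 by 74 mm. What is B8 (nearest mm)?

Short side: √(74 · 52) = √3848 ≈ 62.0 → 62 mm
Long side: √(105 · 74) = √7770 ≈ 88.1 → 88 mm

62 × 88 mm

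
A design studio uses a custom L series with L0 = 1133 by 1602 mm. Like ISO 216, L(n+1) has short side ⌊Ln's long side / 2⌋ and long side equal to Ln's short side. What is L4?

L1: ⌊1602/2⌋ × 1133 = 801 × 1133 mm
L2: ⌊1133/2⌋ × 801 = 566 × 801 mm
L3: ⌊801/2⌋ × 566 = 400 × 566 mm
L4: ⌊566/2⌋ × 400 = 283 × 400 mm

283 × 400 mm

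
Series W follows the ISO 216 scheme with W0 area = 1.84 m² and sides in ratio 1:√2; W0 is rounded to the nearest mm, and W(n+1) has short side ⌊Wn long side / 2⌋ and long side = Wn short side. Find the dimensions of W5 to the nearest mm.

201 × 285 mm

Let W0's short side be w mm. w · w√2 = 1.84 m² = 1,840,000 mm², so w ≈ 1140.6 mm and w√2 ≈ 1613.1 mm → W0 = 1141 × 1613 mm.
W1: ⌊1613/2⌋ × 1141 = 806 × 1141 mm
W2: ⌊1141/2⌋ × 806 = 570 × 806 mm
W3: ⌊806/2⌋ × 570 = 403 × 570 mm
W4: ⌊570/2⌋ × 403 = 285 × 403 mm
W5: ⌊403/2⌋ × 285 = 201 × 285 mm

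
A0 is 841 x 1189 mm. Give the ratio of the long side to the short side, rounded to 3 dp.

1.414

1189 / 841 = 1.414
Matches √2 ≈ 1.414 — the ISO 216 defining ratio.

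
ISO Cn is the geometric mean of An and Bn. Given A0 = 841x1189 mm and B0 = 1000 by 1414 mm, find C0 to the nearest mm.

Short side: √(841 · 1000) = √841000 ≈ 917.1 → 917 mm
Long side: √(1189 · 1414) = √1681246 ≈ 1296.6 → 1297 mm

917 × 1297 mm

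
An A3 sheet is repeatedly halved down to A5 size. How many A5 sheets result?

4

Each ISO step halves the sheet: 1 × A3 → 2 × A4 → 4 × A5
From A3 to A5 is 2 halving steps: 2^2 = 4.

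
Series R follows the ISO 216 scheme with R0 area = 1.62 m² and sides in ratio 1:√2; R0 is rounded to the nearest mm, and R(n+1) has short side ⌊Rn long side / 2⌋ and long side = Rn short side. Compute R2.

535 × 757 mm

Let R0's short side be w mm. w · w√2 = 1.62 m² = 1,620,000 mm², so w ≈ 1070.3 mm and w√2 ≈ 1513.6 mm → R0 = 1070 × 1514 mm.
R1: ⌊1514/2⌋ × 1070 = 757 × 1070 mm
R2: ⌊1070/2⌋ × 757 = 535 × 757 mm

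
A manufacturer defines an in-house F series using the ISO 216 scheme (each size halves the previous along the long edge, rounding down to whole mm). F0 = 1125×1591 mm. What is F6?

F1: ⌊1591/2⌋ × 1125 = 795 × 1125 mm
F2: ⌊1125/2⌋ × 795 = 562 × 795 mm
F3: ⌊795/2⌋ × 562 = 397 × 562 mm
F4: ⌊562/2⌋ × 397 = 281 × 397 mm
F5: ⌊397/2⌋ × 281 = 198 × 281 mm
F6: ⌊281/2⌋ × 198 = 140 × 198 mm

140 × 198 mm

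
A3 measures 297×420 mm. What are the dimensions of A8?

52 × 74 mm

A4: ⌊420/2⌋ × 297 = 210 × 297 mm
A5: ⌊297/2⌋ × 210 = 148 × 210 mm
A6: ⌊210/2⌋ × 148 = 105 × 148 mm
A7: ⌊148/2⌋ × 105 = 74 × 105 mm
A8: ⌊105/2⌋ × 74 = 52 × 74 mm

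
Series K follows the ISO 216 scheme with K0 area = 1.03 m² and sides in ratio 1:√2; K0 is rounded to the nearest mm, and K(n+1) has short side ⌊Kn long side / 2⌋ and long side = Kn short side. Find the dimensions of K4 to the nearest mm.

Let K0's short side be w mm. w · w√2 = 1.03 m² = 1,030,000 mm², so w ≈ 853.4 mm and w√2 ≈ 1206.9 mm → K0 = 853 × 1207 mm.
K1: ⌊1207/2⌋ × 853 = 603 × 853 mm
K2: ⌊853/2⌋ × 603 = 426 × 603 mm
K3: ⌊603/2⌋ × 426 = 301 × 426 mm
K4: ⌊426/2⌋ × 301 = 213 × 301 mm

213 × 301 mm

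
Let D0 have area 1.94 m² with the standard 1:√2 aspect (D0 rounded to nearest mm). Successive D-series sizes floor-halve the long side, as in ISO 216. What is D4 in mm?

Let D0's short side be w mm. w · w√2 = 1.94 m² = 1,940,000 mm², so w ≈ 1171.2 mm and w√2 ≈ 1656.4 mm → D0 = 1171 × 1656 mm.
D1: ⌊1656/2⌋ × 1171 = 828 × 1171 mm
D2: ⌊1171/2⌋ × 828 = 585 × 828 mm
D3: ⌊828/2⌋ × 585 = 414 × 585 mm
D4: ⌊585/2⌋ × 414 = 292 × 414 mm

292 × 414 mm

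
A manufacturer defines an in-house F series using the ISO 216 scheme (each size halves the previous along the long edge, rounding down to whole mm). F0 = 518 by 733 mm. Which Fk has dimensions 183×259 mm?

F0: 518 × 733 mm
F1: 366 × 518 mm
F2: 259 × 366 mm
F3: 183 × 259 mm
F4: 129 × 183 mm
→ matches F3.

F3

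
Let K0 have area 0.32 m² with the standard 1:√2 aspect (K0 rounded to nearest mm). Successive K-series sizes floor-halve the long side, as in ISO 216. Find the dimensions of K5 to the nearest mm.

Let K0's short side be w mm. w · w√2 = 0.32 m² = 320,000 mm², so w ≈ 475.7 mm and w√2 ≈ 672.7 mm → K0 = 476 × 673 mm.
K1: ⌊673/2⌋ × 476 = 336 × 476 mm
K2: ⌊476/2⌋ × 336 = 238 × 336 mm
K3: ⌊336/2⌋ × 238 = 168 × 238 mm
K4: ⌊238/2⌋ × 168 = 119 × 168 mm
K5: ⌊168/2⌋ × 119 = 84 × 119 mm

84 × 119 mm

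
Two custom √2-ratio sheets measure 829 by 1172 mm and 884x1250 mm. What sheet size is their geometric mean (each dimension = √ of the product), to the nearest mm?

Short side: √(829 · 884) = √732836 ≈ 856.1 → 856 mm
Long side: √(1172 · 1250) = √1465000 ≈ 1210.4 → 1210 mm

856 × 1210 mm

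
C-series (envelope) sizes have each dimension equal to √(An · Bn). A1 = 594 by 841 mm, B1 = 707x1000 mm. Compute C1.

648 × 917 mm

Short side: √(594 · 707) = √419958 ≈ 648.0 → 648 mm
Long side: √(841 · 1000) = √841000 ≈ 917.1 → 917 mm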